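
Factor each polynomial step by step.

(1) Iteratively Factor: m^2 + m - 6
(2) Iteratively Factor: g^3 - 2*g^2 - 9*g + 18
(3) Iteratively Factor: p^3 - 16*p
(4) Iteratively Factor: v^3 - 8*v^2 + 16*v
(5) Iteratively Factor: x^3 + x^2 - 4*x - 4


(1) = (m + 3)*(m - 2)
(2) = (g - 3)*(g^2 + g - 6) = (g - 3)*(g - 2)*(g + 3)
(3) = (p - 4)*(p^2 + 4*p) = (p - 4)*(p + 4)*(p)
(4) = (v - 4)*(v^2 - 4*v) = (v - 4)^2*(v)
(5) = (x + 1)*(x^2 - 4) = (x + 1)*(x + 2)*(x - 2)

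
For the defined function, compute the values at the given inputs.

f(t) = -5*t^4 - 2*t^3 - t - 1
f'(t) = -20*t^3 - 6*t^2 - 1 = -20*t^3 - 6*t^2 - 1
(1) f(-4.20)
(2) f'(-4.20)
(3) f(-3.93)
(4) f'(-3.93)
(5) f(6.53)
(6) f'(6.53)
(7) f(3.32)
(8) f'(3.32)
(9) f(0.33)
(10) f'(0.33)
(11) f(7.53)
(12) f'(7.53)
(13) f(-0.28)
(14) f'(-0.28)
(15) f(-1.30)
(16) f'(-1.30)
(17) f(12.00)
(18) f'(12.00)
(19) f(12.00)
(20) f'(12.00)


(1) = -1404.47
(2) = 1374.92
(3) = -1068.40
(4) = 1120.30
(5) = -9655.65
(6) = -5825.75
(7) = -684.98
(8) = -799.02
(9) = -1.46
(10) = -2.37
(11) = -16937.41
(12) = -8880.36
(13) = -0.71
(14) = -1.03
(15) = -9.59
(16) = 32.80
(17) = -107149.00
(18) = -35425.00
(19) = -107149.00
(20) = -35425.00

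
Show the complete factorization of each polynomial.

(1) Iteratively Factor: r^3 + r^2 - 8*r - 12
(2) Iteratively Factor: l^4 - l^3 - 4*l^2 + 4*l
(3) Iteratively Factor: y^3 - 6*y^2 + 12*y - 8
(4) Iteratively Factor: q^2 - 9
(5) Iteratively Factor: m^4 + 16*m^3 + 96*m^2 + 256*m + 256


(1) = (r - 3)*(r^2 + 4*r + 4) = (r - 3)*(r + 2)*(r + 2)
(2) = (l)*(l^3 - l^2 - 4*l + 4) = l*(l - 1)*(l^2 - 4) = l*(l - 1)*(l + 2)*(l - 2)
(3) = (y - 2)*(y^2 - 4*y + 4) = (y - 2)^2*(y - 2)
(4) = (q + 3)*(q - 3)
(5) = (m + 4)*(m^3 + 12*m^2 + 48*m + 64) = (m + 4)^2*(m^2 + 8*m + 16) = (m + 4)^3*(m + 4)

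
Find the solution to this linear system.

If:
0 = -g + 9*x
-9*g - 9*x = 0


Then:
g = 0
x = 0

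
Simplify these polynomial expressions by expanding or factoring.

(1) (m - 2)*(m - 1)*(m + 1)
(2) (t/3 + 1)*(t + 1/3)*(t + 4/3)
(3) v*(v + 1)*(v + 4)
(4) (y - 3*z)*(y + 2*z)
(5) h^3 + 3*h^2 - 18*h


(1) = m^3 - 2*m^2 - m + 2
(2) = t^3/3 + 14*t^2/9 + 49*t/27 + 4/9
(3) = v^3 + 5*v^2 + 4*v
(4) = y^2 - y*z - 6*z^2
(5) = h*(h - 3)*(h + 6)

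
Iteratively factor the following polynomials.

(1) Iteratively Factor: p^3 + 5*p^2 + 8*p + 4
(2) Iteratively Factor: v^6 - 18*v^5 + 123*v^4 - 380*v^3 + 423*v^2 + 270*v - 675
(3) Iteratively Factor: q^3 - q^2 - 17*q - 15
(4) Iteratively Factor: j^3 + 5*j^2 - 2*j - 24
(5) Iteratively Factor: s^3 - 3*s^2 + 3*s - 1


(1) = (p + 2)*(p^2 + 3*p + 2) = (p + 2)^2*(p + 1)
(2) = (v - 5)*(v^5 - 13*v^4 + 58*v^3 - 90*v^2 - 27*v + 135) = (v - 5)^2*(v^4 - 8*v^3 + 18*v^2 - 27) = (v - 5)^2*(v - 3)*(v^3 - 5*v^2 + 3*v + 9) = (v - 5)^2*(v - 3)^2*(v^2 - 2*v - 3) = (v - 5)^2*(v - 3)^2*(v + 1)*(v - 3)
(3) = (q - 5)*(q^2 + 4*q + 3) = (q - 5)*(q + 3)*(q + 1)
(4) = (j - 2)*(j^2 + 7*j + 12) = (j - 2)*(j + 4)*(j + 3)
(5) = (s - 1)*(s^2 - 2*s + 1) = (s - 1)^2*(s - 1)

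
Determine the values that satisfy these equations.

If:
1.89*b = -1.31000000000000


Then:
b = -0.69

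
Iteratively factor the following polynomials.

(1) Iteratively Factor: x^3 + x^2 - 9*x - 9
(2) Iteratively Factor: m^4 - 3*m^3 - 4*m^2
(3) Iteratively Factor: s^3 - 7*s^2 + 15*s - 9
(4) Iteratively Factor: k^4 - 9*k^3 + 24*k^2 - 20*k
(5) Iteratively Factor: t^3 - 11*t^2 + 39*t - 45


(1) = (x + 1)*(x^2 - 9) = (x - 3)*(x + 1)*(x + 3)
(2) = (m - 4)*(m^3 + m^2) = (m - 4)*(m + 1)*(m^2) = m*(m - 4)*(m + 1)*(m)
(3) = (s - 1)*(s^2 - 6*s + 9) = (s - 3)*(s - 1)*(s - 3)
(4) = (k - 5)*(k^3 - 4*k^2 + 4*k) = (k - 5)*(k - 2)*(k^2 - 2*k) = k*(k - 5)*(k - 2)*(k - 2)
(5) = (t - 3)*(t^2 - 8*t + 15) = (t - 3)^2*(t - 5)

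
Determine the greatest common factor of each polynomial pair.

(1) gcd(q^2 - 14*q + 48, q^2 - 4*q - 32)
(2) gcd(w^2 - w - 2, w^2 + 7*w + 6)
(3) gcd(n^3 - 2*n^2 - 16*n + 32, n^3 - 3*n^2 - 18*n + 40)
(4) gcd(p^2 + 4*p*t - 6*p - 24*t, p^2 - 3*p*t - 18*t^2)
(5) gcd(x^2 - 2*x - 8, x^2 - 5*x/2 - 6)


(1) = gcd((q - 8)*(q - 6), (q - 8)*(q + 4)) = q - 8
(2) = w + 1
(3) = gcd((n - 4)*(n - 2)*(n + 4), (n - 5)*(n - 2)*(n + 4)) = n^2 + 2*n - 8
(4) = 1
(5) = x - 4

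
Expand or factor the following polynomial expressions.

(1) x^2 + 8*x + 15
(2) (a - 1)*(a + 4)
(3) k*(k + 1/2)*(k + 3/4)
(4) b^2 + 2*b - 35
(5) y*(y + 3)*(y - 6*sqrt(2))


(1) = (x + 3)*(x + 5)
(2) = a^2 + 3*a - 4
(3) = k^3 + 5*k^2/4 + 3*k/8
(4) = (b - 5)*(b + 7)
(5) = y^3 - 6*sqrt(2)*y^2 + 3*y^2 - 18*sqrt(2)*y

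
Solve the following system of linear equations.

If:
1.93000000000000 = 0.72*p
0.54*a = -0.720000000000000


Then:
a = -1.33
p = 2.68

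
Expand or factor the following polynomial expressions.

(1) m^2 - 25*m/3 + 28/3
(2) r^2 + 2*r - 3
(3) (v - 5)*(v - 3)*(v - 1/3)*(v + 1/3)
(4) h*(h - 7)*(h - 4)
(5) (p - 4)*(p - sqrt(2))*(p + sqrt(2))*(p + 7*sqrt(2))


(1) = (m - 7)*(m - 4/3)
(2) = (r - 1)*(r + 3)
(3) = v^4 - 8*v^3 + 134*v^2/9 + 8*v/9 - 5/3
(4) = h^3 - 11*h^2 + 28*h
(5) = p^4 - 4*p^3 + 7*sqrt(2)*p^3 - 28*sqrt(2)*p^2 - 2*p^2 - 14*sqrt(2)*p + 8*p + 56*sqrt(2)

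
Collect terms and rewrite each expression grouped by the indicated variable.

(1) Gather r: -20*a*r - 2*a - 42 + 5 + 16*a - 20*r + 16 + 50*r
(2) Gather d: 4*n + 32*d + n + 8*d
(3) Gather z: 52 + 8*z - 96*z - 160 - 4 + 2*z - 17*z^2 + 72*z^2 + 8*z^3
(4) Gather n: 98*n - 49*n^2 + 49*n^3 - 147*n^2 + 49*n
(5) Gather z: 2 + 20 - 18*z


(1) = 14*a + r*(30 - 20*a) - 21
(2) = 40*d + 5*n
(3) = 8*z^3 + 55*z^2 - 86*z - 112
(4) = 49*n^3 - 196*n^2 + 147*n
(5) = 22 - 18*z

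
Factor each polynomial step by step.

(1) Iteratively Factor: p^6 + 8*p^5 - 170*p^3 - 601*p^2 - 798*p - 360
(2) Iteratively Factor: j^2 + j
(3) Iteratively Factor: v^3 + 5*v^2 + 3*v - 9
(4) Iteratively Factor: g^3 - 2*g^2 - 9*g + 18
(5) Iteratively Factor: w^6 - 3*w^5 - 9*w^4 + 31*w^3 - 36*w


(1) = (p + 3)*(p^5 + 5*p^4 - 15*p^3 - 125*p^2 - 226*p - 120) = (p - 5)*(p + 3)*(p^4 + 10*p^3 + 35*p^2 + 50*p + 24) = (p - 5)*(p + 3)^2*(p^3 + 7*p^2 + 14*p + 8) = (p - 5)*(p + 1)*(p + 3)^2*(p^2 + 6*p + 8) = (p - 5)*(p + 1)*(p + 2)*(p + 3)^2*(p + 4)
(2) = (j)*(j + 1)
(3) = (v + 3)*(v^2 + 2*v - 3) = (v + 3)^2*(v - 1)
(4) = (g - 3)*(g^2 + g - 6) = (g - 3)*(g + 3)*(g - 2)
(5) = (w + 1)*(w^5 - 4*w^4 - 5*w^3 + 36*w^2 - 36*w) = (w - 2)*(w + 1)*(w^4 - 2*w^3 - 9*w^2 + 18*w) = (w - 2)*(w + 1)*(w + 3)*(w^3 - 5*w^2 + 6*w) = w*(w - 2)*(w + 1)*(w + 3)*(w^2 - 5*w + 6) = w*(w - 3)*(w - 2)*(w + 1)*(w + 3)*(w - 2)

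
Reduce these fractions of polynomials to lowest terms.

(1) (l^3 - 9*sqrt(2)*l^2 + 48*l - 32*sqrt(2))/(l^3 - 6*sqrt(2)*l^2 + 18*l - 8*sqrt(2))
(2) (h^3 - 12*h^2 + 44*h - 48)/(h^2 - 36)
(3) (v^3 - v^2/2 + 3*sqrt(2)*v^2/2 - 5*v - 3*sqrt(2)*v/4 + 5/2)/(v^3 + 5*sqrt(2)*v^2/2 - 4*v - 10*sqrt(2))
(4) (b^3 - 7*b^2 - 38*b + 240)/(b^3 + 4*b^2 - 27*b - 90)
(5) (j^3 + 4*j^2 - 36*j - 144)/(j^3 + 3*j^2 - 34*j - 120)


(1) = (l - 4*sqrt(2))/(l - sqrt(2))
(2) = (h^2 - 6*h + 8)/(h + 6)
(3) = (8*v^2 + v*(-8*sqrt(2) - 4) + 4*sqrt(2))/(8*v^2 - 32)
(4) = (b - 8)/(b + 3)
(5) = (j + 6)/(j + 5)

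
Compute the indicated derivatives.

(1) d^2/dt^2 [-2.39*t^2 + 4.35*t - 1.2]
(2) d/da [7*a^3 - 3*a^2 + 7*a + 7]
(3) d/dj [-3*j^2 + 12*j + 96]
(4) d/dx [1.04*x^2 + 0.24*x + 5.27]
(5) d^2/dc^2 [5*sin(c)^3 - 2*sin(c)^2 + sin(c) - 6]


(1) = -4.78000000000000
(2) = 21*a^2 - 6*a + 7
(3) = 12 - 6*j
(4) = 2.08*x + 0.24
(5) = -45*sin(c)^3 + 8*sin(c)^2 + 29*sin(c) - 4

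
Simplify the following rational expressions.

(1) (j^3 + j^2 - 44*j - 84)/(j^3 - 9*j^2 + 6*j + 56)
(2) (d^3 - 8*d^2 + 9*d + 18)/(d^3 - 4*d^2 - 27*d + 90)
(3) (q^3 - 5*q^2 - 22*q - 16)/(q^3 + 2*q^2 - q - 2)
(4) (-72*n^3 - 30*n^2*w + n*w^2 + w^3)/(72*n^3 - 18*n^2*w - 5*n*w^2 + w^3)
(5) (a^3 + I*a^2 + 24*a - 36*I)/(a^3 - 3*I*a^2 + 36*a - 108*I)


(1) = (j + 6)/(j - 4)
(2) = (d + 1)/(d + 5)
(3) = (q - 8)/(q - 1)
(4) = (3*n + w)/(-3*n + w)
(5) = (a - 2*I)/(a - 6*I)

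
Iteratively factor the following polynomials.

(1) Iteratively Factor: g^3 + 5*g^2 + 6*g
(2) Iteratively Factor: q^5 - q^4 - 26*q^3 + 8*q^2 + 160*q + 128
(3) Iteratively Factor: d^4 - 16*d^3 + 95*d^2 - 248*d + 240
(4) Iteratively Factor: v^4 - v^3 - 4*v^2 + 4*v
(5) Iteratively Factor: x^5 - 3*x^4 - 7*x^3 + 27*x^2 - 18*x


(1) = (g + 2)*(g^2 + 3*g) = (g + 2)*(g + 3)*(g)
(2) = (q + 2)*(q^4 - 3*q^3 - 20*q^2 + 48*q + 64) = (q + 1)*(q + 2)*(q^3 - 4*q^2 - 16*q + 64) = (q - 4)*(q + 1)*(q + 2)*(q^2 - 16) = (q - 4)^2*(q + 1)*(q + 2)*(q + 4)
(3) = (d - 5)*(d^3 - 11*d^2 + 40*d - 48) = (d - 5)*(d - 3)*(d^2 - 8*d + 16) = (d - 5)*(d - 4)*(d - 3)*(d - 4)
(4) = (v - 2)*(v^3 + v^2 - 2*v) = v*(v - 2)*(v^2 + v - 2) = v*(v - 2)*(v - 1)*(v + 2)
(5) = (x - 1)*(x^4 - 2*x^3 - 9*x^2 + 18*x) = (x - 3)*(x - 1)*(x^3 + x^2 - 6*x) = (x - 3)*(x - 1)*(x + 3)*(x^2 - 2*x) = x*(x - 3)*(x - 1)*(x + 3)*(x - 2)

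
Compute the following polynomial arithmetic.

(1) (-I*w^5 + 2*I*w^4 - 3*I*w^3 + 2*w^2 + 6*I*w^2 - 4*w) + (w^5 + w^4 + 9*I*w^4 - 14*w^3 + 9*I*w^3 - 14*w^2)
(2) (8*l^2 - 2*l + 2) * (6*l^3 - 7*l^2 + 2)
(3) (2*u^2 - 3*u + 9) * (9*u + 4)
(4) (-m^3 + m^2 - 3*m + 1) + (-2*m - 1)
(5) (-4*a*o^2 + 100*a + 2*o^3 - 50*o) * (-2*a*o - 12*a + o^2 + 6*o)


(1) = w^5 - I*w^5 + w^4 + 11*I*w^4 - 14*w^3 + 6*I*w^3 - 12*w^2 + 6*I*w^2 - 4*w
(2) = 48*l^5 - 68*l^4 + 26*l^3 + 2*l^2 - 4*l + 4
(3) = 18*u^3 - 19*u^2 + 69*u + 36
(4) = -m^3 + m^2 - 5*m
(5) = 8*a^2*o^3 + 48*a^2*o^2 - 200*a^2*o - 1200*a^2 - 8*a*o^4 - 48*a*o^3 + 200*a*o^2 + 1200*a*o + 2*o^5 + 12*o^4 - 50*o^3 - 300*o^2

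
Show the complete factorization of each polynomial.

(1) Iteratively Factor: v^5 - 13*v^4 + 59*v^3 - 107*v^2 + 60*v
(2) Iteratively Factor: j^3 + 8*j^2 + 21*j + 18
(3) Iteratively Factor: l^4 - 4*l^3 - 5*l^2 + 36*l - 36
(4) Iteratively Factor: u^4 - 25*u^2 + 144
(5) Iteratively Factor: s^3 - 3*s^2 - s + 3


(1) = (v - 1)*(v^4 - 12*v^3 + 47*v^2 - 60*v) = (v - 5)*(v - 1)*(v^3 - 7*v^2 + 12*v) = v*(v - 5)*(v - 1)*(v^2 - 7*v + 12) = v*(v - 5)*(v - 4)*(v - 1)*(v - 3)
(2) = (j + 3)*(j^2 + 5*j + 6) = (j + 3)^2*(j + 2)
(3) = (l - 2)*(l^3 - 2*l^2 - 9*l + 18) = (l - 2)*(l + 3)*(l^2 - 5*l + 6) = (l - 2)^2*(l + 3)*(l - 3)
(4) = (u + 3)*(u^3 - 3*u^2 - 16*u + 48) = (u - 4)*(u + 3)*(u^2 + u - 12) = (u - 4)*(u - 3)*(u + 3)*(u + 4)
(5) = (s + 1)*(s^2 - 4*s + 3) = (s - 1)*(s + 1)*(s - 3)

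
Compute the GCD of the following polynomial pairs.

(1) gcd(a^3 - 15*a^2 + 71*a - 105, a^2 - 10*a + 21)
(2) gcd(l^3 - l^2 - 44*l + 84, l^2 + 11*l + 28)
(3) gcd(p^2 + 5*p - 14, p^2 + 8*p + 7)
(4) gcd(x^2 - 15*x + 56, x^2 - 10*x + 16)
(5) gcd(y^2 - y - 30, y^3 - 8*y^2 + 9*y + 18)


(1) = gcd((a - 7)*(a - 5)*(a - 3), (a - 7)*(a - 3)) = a^2 - 10*a + 21
(2) = gcd((l - 6)*(l - 2)*(l + 7), (l + 4)*(l + 7)) = l + 7
(3) = gcd((p - 2)*(p + 7), (p + 1)*(p + 7)) = p + 7
(4) = gcd((x - 8)*(x - 7), (x - 8)*(x - 2)) = x - 8
(5) = y - 6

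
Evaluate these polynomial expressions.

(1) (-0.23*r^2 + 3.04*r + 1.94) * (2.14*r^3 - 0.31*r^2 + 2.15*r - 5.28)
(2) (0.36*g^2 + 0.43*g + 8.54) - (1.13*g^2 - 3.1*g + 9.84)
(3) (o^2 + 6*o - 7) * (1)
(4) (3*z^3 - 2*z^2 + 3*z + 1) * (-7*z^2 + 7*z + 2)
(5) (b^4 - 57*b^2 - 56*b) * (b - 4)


(1) = -0.4922*r^5 + 6.5769*r^4 + 2.7147*r^3 + 7.149*r^2 - 11.8802*r - 10.2432
(2) = -0.77*g^2 + 3.53*g - 1.3
(3) = o^2 + 6*o - 7
(4) = -21*z^5 + 35*z^4 - 29*z^3 + 10*z^2 + 13*z + 2
(5) = b^5 - 4*b^4 - 57*b^3 + 172*b^2 + 224*b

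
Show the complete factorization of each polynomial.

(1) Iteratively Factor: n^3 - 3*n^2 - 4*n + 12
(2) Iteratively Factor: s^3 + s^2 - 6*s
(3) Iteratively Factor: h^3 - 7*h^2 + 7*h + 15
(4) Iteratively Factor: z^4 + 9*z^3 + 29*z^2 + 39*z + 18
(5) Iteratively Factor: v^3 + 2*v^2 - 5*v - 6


(1) = (n - 2)*(n^2 - n - 6) = (n - 3)*(n - 2)*(n + 2)
(2) = (s - 2)*(s^2 + 3*s) = (s - 2)*(s + 3)*(s)
(3) = (h - 5)*(h^2 - 2*h - 3) = (h - 5)*(h + 1)*(h - 3)
(4) = (z + 3)*(z^3 + 6*z^2 + 11*z + 6) = (z + 2)*(z + 3)*(z^2 + 4*z + 3) = (z + 1)*(z + 2)*(z + 3)*(z + 3)
(5) = (v + 1)*(v^2 + v - 6) = (v + 1)*(v + 3)*(v - 2)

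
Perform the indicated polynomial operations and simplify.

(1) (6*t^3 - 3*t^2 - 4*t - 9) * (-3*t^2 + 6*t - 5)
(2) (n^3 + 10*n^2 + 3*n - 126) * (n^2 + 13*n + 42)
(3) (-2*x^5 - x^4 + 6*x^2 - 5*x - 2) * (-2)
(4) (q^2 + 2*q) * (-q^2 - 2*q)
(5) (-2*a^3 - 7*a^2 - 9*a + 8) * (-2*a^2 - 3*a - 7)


(1) = -18*t^5 + 45*t^4 - 36*t^3 + 18*t^2 - 34*t + 45
(2) = n^5 + 23*n^4 + 175*n^3 + 333*n^2 - 1512*n - 5292
(3) = 4*x^5 + 2*x^4 - 12*x^2 + 10*x + 4
(4) = -q^4 - 4*q^3 - 4*q^2
(5) = 4*a^5 + 20*a^4 + 53*a^3 + 60*a^2 + 39*a - 56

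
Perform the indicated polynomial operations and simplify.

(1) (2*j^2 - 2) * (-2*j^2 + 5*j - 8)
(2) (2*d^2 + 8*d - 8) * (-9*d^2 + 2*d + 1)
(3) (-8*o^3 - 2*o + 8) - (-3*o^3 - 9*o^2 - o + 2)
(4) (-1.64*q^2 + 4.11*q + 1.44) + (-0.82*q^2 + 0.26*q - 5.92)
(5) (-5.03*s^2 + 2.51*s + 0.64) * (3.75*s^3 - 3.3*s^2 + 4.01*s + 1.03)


(1) = -4*j^4 + 10*j^3 - 12*j^2 - 10*j + 16
(2) = -18*d^4 - 68*d^3 + 90*d^2 - 8*d - 8
(3) = -5*o^3 + 9*o^2 - o + 6
(4) = -2.46*q^2 + 4.37*q - 4.48
(5) = -18.8625*s^5 + 26.0115*s^4 - 26.0533*s^3 + 2.7722*s^2 + 5.1517*s + 0.6592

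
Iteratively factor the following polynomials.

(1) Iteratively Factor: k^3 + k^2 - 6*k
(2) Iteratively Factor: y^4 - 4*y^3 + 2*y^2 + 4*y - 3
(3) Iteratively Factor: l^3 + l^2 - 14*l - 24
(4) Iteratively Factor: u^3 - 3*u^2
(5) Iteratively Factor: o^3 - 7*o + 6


(1) = (k - 2)*(k^2 + 3*k) = (k - 2)*(k + 3)*(k)
(2) = (y - 1)*(y^3 - 3*y^2 - y + 3) = (y - 1)*(y + 1)*(y^2 - 4*y + 3) = (y - 3)*(y - 1)*(y + 1)*(y - 1)
(3) = (l - 4)*(l^2 + 5*l + 6) = (l - 4)*(l + 2)*(l + 3)
(4) = (u - 3)*(u^2) = u*(u - 3)*(u)
(5) = (o - 2)*(o^2 + 2*o - 3) = (o - 2)*(o + 3)*(o - 1)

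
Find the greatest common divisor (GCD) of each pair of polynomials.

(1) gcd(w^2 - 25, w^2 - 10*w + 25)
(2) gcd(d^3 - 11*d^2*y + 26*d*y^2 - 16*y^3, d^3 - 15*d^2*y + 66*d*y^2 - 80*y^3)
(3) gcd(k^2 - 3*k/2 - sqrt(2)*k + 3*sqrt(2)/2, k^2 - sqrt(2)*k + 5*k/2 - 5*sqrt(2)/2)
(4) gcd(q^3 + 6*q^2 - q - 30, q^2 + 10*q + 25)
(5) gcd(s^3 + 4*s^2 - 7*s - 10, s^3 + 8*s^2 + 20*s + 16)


(1) = gcd((w - 5)*(w + 5), (w - 5)^2) = w - 5
(2) = d^2 - 10*d*y + 16*y^2
(3) = gcd((k - 3/2)*(k - sqrt(2)), (k + 5/2)*(k - sqrt(2))) = k - sqrt(2)
(4) = gcd((q - 2)*(q + 3)*(q + 5), (q + 5)^2) = q + 5
(5) = gcd((s - 2)*(s + 1)*(s + 5), (s + 2)^2*(s + 4)) = 1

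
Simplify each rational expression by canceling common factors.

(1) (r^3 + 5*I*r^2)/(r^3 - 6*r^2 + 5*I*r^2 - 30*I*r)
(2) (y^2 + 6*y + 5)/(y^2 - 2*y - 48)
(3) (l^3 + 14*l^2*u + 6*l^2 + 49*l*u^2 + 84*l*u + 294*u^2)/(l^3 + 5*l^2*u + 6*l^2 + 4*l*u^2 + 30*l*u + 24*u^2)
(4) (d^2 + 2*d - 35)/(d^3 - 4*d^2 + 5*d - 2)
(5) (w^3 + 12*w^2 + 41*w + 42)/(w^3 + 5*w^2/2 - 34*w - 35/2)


(1) = r/(r - 6)
(2) = (y^2 + 6*y + 5)/(y^2 - 2*y - 48)
(3) = (l^2 + 14*l*u + 49*u^2)/(l^2 + 5*l*u + 4*u^2)
(4) = (d^2 + 2*d - 35)/(d^3 - 4*d^2 + 5*d - 2)
(5) = (2*w^2 + 10*w + 12)/(2*w^2 - 9*w - 5)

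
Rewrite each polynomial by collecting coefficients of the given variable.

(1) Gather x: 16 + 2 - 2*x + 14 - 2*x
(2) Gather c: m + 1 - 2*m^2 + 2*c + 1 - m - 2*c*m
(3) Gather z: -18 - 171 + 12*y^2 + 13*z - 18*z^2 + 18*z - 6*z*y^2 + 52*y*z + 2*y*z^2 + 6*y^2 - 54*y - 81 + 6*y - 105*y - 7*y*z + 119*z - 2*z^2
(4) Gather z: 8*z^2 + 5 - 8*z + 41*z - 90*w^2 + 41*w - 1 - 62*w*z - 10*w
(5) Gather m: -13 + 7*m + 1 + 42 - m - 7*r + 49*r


(1) = 32 - 4*x
(2) = c*(2 - 2*m) - 2*m^2 + 2
(3) = 18*y^2 - 153*y + z^2*(2*y - 20) + z*(-6*y^2 + 45*y + 150) - 270
(4) = -90*w^2 + 31*w + 8*z^2 + z*(33 - 62*w) + 4
(5) = 6*m + 42*r + 30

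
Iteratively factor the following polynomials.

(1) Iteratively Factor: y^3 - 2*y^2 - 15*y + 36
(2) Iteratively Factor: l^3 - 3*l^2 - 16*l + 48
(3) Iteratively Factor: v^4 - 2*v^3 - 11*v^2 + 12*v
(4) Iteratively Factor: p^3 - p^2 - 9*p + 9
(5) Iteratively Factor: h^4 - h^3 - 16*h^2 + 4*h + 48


(1) = (y - 3)*(y^2 + y - 12) = (y - 3)^2*(y + 4)
(2) = (l - 4)*(l^2 + l - 12) = (l - 4)*(l - 3)*(l + 4)
(3) = (v - 1)*(v^3 - v^2 - 12*v) = (v - 4)*(v - 1)*(v^2 + 3*v) = (v - 4)*(v - 1)*(v + 3)*(v)
(4) = (p - 1)*(p^2 - 9) = (p - 3)*(p - 1)*(p + 3)
(5) = (h + 2)*(h^3 - 3*h^2 - 10*h + 24) = (h - 4)*(h + 2)*(h^2 + h - 6) = (h - 4)*(h - 2)*(h + 2)*(h + 3)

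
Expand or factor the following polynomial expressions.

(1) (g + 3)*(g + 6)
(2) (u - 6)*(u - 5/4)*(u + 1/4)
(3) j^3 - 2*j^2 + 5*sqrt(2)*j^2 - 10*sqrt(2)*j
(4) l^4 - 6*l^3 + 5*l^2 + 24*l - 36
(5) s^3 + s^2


(1) = g^2 + 9*g + 18
(2) = u^3 - 7*u^2 + 91*u/16 + 15/8
(3) = j*(j - 2)*(j + 5*sqrt(2))
(4) = (l - 3)^2*(l - 2)*(l + 2)
(5) = s^2*(s + 1)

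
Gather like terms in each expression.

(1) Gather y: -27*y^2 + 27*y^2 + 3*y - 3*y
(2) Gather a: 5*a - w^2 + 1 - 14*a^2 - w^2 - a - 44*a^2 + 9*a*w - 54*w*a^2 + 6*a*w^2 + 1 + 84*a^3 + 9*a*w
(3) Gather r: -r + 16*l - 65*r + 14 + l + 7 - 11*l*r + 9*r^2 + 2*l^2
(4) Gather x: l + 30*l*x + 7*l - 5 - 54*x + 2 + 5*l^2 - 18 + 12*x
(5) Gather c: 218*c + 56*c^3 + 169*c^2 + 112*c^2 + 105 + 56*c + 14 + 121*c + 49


(1) = 0
(2) = 84*a^3 + a^2*(-54*w - 58) + a*(6*w^2 + 18*w + 4) - 2*w^2 + 2
(3) = 2*l^2 + 17*l + 9*r^2 + r*(-11*l - 66) + 21
(4) = 5*l^2 + 8*l + x*(30*l - 42) - 21
(5) = 56*c^3 + 281*c^2 + 395*c + 168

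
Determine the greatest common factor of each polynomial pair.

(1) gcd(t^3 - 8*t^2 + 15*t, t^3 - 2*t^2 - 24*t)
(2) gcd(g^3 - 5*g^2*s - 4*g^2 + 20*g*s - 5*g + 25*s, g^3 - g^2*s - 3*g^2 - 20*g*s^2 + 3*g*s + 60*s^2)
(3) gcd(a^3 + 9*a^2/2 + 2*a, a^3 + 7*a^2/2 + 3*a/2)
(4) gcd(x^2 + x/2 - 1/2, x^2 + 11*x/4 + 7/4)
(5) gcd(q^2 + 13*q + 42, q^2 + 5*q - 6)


(1) = gcd(t*(t - 5)*(t - 3), t*(t - 6)*(t + 4)) = t
(2) = gcd((g - 5)*(g + 1)*(g - 5*s), (g - 3)*(g - 5*s)*(g + 4*s)) = -g + 5*s
(3) = gcd(a*(a + 1/2)*(a + 4), a*(a + 1/2)*(a + 3)) = a^2 + a/2
(4) = gcd((x - 1/2)*(x + 1), (x + 1)*(x + 7/4)) = x + 1
(5) = q + 6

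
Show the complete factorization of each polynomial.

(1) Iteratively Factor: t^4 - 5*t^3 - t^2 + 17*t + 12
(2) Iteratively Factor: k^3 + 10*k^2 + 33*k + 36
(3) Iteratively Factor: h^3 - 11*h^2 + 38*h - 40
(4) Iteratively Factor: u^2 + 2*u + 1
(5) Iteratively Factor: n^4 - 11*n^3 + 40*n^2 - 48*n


(1) = (t + 1)*(t^3 - 6*t^2 + 5*t + 12) = (t - 3)*(t + 1)*(t^2 - 3*t - 4) = (t - 3)*(t + 1)^2*(t - 4)
(2) = (k + 3)*(k^2 + 7*k + 12) = (k + 3)*(k + 4)*(k + 3)
(3) = (h - 2)*(h^2 - 9*h + 20) = (h - 4)*(h - 2)*(h - 5)
(4) = (u + 1)*(u + 1)
(5) = (n - 4)*(n^3 - 7*n^2 + 12*n) = (n - 4)^2*(n^2 - 3*n) = n*(n - 4)^2*(n - 3)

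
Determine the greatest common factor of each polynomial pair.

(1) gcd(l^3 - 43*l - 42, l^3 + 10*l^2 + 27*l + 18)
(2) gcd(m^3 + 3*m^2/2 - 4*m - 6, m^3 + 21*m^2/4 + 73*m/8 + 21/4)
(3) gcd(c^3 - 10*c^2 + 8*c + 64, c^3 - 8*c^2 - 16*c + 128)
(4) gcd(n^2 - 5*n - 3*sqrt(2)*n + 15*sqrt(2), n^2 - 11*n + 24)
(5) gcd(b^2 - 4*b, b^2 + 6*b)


(1) = gcd((l - 7)*(l + 1)*(l + 6), (l + 1)*(l + 3)*(l + 6)) = l^2 + 7*l + 6
(2) = gcd((m - 2)*(m + 3/2)*(m + 2), (m + 3/2)*(m + 7/4)*(m + 2)) = m^2 + 7*m/2 + 3
(3) = c^2 - 12*c + 32
(4) = 1
(5) = b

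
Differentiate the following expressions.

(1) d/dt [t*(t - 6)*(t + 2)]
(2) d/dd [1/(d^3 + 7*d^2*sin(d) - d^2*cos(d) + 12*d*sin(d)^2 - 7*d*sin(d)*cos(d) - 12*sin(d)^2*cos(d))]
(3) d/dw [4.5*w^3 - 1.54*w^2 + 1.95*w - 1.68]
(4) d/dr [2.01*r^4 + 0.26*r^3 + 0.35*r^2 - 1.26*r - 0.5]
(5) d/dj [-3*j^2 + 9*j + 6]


(1) = 3*t^2 - 8*t - 12
(2) = (-d^2*sin(d) - 7*d^2*cos(d) - 3*d^2 - 14*d*sin(d) - 12*d*sin(2*d) + 2*d*cos(d) + 7*d*cos(2*d) - 3*sin(d) + 7*sin(2*d)/2 + 9*sin(3*d) + 6*cos(2*d) - 6)/((d + 3*sin(d))^2*(d + 4*sin(d))^2*(d - cos(d))^2)
(3) = 13.5*w^2 - 3.08*w + 1.95
(4) = 8.04*r^3 + 0.78*r^2 + 0.7*r - 1.26
(5) = 9 - 6*j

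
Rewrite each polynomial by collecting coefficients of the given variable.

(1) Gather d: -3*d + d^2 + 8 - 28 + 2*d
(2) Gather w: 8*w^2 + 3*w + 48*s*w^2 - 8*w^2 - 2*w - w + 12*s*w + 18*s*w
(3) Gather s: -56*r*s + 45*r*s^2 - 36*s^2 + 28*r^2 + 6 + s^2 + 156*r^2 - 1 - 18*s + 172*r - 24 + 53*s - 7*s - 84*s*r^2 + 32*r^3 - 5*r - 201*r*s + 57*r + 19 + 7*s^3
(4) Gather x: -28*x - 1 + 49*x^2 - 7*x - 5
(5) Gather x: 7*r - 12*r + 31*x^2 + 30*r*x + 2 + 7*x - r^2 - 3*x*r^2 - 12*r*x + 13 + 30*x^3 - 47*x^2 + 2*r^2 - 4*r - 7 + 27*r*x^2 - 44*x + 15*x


(1) = d^2 - d - 20
(2) = 48*s*w^2 + 30*s*w
(3) = 32*r^3 + 184*r^2 + 224*r + 7*s^3 + s^2*(45*r - 35) + s*(-84*r^2 - 257*r + 28)
(4) = 49*x^2 - 35*x - 6
(5) = r^2 - 9*r + 30*x^3 + x^2*(27*r - 16) + x*(-3*r^2 + 18*r - 22) + 8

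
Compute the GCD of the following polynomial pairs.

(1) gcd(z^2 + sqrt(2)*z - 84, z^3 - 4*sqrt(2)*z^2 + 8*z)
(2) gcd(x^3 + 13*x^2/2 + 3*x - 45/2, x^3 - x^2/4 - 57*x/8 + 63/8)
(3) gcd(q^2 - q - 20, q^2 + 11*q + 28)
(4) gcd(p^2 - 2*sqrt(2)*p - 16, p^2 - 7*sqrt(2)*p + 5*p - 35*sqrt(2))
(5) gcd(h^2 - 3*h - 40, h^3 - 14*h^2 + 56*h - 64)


(1) = gcd((z - 6*sqrt(2))*(z + 7*sqrt(2)), z*(z - 2*sqrt(2))^2) = 1
(2) = gcd((x - 3/2)*(x + 3)*(x + 5), (x - 7/4)*(x - 3/2)*(x + 3)) = x^2 + 3*x/2 - 9/2
(3) = gcd((q - 5)*(q + 4), (q + 4)*(q + 7)) = q + 4
(4) = 1
(5) = h - 8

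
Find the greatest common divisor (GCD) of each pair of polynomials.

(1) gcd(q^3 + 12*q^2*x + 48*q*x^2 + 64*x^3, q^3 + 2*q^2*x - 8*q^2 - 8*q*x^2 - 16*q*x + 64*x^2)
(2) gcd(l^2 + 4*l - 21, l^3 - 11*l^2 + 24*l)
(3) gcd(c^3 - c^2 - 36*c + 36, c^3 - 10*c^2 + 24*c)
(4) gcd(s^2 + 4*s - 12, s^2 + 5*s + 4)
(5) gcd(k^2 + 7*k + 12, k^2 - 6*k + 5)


(1) = q + 4*x
(2) = l - 3
(3) = gcd((c - 6)*(c - 1)*(c + 6), c*(c - 6)*(c - 4)) = c - 6
(4) = 1
(5) = gcd((k + 3)*(k + 4), (k - 5)*(k - 1)) = 1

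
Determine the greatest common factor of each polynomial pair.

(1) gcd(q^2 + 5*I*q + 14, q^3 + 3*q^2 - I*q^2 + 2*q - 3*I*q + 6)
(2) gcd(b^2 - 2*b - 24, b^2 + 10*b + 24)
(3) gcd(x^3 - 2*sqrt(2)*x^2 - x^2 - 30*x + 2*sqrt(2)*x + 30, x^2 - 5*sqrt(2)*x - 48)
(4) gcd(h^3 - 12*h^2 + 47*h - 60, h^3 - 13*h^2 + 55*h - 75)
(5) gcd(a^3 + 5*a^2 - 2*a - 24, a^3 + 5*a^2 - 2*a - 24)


(1) = gcd((q - 2*I)*(q + 7*I), (q + 3)*(q - 2*I)*(q + I)) = q - 2*I
(2) = gcd((b - 6)*(b + 4), (b + 4)*(b + 6)) = b + 4
(3) = x + 3*sqrt(2)
(4) = h^2 - 8*h + 15
(5) = gcd((a - 2)*(a + 3)*(a + 4), (a - 2)*(a + 3)*(a + 4)) = a^3 + 5*a^2 - 2*a - 24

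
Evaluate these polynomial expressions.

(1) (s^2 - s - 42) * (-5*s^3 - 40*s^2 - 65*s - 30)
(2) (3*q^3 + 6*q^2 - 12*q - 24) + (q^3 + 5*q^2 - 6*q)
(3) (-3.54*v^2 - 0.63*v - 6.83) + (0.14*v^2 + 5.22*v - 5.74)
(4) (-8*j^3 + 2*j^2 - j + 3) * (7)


(1) = -5*s^5 - 35*s^4 + 185*s^3 + 1715*s^2 + 2760*s + 1260
(2) = 4*q^3 + 11*q^2 - 18*q - 24
(3) = -3.4*v^2 + 4.59*v - 12.57
(4) = -56*j^3 + 14*j^2 - 7*j + 21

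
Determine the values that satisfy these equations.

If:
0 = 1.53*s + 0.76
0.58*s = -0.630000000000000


Then:
No Solution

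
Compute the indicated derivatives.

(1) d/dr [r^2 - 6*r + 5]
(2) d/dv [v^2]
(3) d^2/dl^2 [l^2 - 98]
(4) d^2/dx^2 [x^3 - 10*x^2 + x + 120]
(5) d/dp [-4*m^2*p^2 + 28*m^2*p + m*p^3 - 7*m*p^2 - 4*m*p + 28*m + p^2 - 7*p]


(1) = 2*r - 6
(2) = 2*v
(3) = 2
(4) = 6*x - 20
(5) = -8*m^2*p + 28*m^2 + 3*m*p^2 - 14*m*p - 4*m + 2*p - 7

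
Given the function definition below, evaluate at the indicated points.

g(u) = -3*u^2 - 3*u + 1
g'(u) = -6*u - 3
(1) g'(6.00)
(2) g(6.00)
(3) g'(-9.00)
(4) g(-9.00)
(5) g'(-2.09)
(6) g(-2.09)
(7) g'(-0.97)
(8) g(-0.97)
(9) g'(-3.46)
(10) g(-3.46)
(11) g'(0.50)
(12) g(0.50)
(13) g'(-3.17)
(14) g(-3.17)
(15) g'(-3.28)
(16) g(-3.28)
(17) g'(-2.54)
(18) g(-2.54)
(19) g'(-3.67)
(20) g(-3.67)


(1) = -39.00
(2) = -125.00
(3) = 51.00
(4) = -215.00
(5) = 9.54
(6) = -5.83
(7) = 2.82
(8) = 1.09
(9) = 17.76
(10) = -24.53
(11) = -6.00
(12) = -1.25
(13) = 16.02
(14) = -19.64
(15) = 16.68
(16) = -21.44
(17) = 12.24
(18) = -10.73
(19) = 19.02
(20) = -28.40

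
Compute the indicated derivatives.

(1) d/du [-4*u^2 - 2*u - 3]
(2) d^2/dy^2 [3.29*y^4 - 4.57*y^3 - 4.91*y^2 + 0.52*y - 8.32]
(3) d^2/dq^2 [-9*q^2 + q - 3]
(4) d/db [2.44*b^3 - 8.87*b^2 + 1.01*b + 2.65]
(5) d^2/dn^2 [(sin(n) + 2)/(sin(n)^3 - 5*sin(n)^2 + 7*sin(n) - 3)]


(1) = -8*u - 2
(2) = 39.48*y^2 - 27.42*y - 9.82
(3) = -18
(4) = 7.32*b^2 - 17.74*b + 1.01
(5) = (-4*sin(n)^4 - 15*sin(n)^3 + 86*sin(n)^2 - 9*sin(n) - 178)/((sin(n) - 3)^3*(sin(n) - 1)^3)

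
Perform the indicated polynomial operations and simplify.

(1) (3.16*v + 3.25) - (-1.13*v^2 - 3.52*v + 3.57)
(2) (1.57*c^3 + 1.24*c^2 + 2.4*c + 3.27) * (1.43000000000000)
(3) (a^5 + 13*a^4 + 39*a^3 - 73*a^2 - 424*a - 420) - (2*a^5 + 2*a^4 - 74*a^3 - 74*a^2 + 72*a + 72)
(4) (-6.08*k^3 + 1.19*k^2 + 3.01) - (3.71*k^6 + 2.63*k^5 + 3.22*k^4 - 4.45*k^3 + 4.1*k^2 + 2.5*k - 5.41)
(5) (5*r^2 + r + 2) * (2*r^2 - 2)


(1) = 1.13*v^2 + 6.68*v - 0.32
(2) = 2.2451*c^3 + 1.7732*c^2 + 3.432*c + 4.6761
(3) = -a^5 + 11*a^4 + 113*a^3 + a^2 - 496*a - 492
(4) = -3.71*k^6 - 2.63*k^5 - 3.22*k^4 - 1.63*k^3 - 2.91*k^2 - 2.5*k + 8.42
(5) = 10*r^4 + 2*r^3 - 6*r^2 - 2*r - 4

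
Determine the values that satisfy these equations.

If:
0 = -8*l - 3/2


Then:
l = -3/16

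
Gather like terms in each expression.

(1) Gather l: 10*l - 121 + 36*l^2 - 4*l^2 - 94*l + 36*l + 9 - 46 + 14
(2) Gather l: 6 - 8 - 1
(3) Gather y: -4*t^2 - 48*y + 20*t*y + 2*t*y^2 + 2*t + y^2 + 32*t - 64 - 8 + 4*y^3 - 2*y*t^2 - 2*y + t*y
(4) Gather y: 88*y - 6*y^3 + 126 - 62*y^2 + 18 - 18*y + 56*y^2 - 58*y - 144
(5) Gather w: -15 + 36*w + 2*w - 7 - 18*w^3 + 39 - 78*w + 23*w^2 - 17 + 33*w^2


(1) = 32*l^2 - 48*l - 144
(2) = -3
(3) = -4*t^2 + 34*t + 4*y^3 + y^2*(2*t + 1) + y*(-2*t^2 + 21*t - 50) - 72
(4) = -6*y^3 - 6*y^2 + 12*y
(5) = -18*w^3 + 56*w^2 - 40*w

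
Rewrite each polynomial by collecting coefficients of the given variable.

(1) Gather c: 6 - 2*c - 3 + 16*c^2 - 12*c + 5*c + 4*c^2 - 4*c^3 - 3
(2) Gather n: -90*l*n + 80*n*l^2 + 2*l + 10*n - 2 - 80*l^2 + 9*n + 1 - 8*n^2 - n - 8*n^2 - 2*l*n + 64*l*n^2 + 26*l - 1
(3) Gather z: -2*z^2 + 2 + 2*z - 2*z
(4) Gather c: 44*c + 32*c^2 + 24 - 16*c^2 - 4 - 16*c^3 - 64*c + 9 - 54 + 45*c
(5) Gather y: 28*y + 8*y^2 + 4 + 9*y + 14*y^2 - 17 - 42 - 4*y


(1) = -4*c^3 + 20*c^2 - 9*c
(2) = -80*l^2 + 28*l + n^2*(64*l - 16) + n*(80*l^2 - 92*l + 18) - 2
(3) = 2 - 2*z^2
(4) = -16*c^3 + 16*c^2 + 25*c - 25
(5) = 22*y^2 + 33*y - 55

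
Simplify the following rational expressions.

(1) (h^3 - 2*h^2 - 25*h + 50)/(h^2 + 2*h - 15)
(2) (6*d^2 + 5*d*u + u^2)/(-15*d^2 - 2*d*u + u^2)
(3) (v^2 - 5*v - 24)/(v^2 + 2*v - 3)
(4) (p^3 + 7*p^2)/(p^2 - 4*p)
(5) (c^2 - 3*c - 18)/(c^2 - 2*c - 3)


(1) = (h^2 - 7*h + 10)/(h - 3)
(2) = (2*d + u)/(-5*d + u)
(3) = (v - 8)/(v - 1)
(4) = (p^2 + 7*p)/(p - 4)
(5) = (c^2 - 3*c - 18)/(c^2 - 2*c - 3)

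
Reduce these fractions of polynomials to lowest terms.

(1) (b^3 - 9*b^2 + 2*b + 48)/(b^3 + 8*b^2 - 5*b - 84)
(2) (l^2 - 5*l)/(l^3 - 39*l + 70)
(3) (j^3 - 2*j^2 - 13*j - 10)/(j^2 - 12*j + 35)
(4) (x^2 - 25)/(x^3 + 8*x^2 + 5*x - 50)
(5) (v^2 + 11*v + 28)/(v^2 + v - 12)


(1) = (b^2 - 6*b - 16)/(b^2 + 11*b + 28)
(2) = l/(l^2 + 5*l - 14)
(3) = (j^2 + 3*j + 2)/(j - 7)
(4) = (x - 5)/(x^2 + 3*x - 10)
(5) = (v + 7)/(v - 3)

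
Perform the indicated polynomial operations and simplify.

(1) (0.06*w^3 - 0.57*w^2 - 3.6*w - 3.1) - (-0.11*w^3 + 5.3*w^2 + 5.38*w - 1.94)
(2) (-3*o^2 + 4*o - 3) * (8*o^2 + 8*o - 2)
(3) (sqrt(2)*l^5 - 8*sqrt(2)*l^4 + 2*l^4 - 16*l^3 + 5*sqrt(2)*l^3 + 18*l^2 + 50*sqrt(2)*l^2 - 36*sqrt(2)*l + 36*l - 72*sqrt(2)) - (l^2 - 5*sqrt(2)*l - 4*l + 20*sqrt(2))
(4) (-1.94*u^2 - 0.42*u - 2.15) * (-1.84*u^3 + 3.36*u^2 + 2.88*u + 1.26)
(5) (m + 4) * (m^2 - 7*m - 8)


(1) = 0.17*w^3 - 5.87*w^2 - 8.98*w - 1.16
(2) = -24*o^4 + 8*o^3 + 14*o^2 - 32*o + 6
(3) = sqrt(2)*l^5 - 8*sqrt(2)*l^4 + 2*l^4 - 16*l^3 + 5*sqrt(2)*l^3 + 17*l^2 + 50*sqrt(2)*l^2 - 31*sqrt(2)*l + 40*l - 92*sqrt(2)
(4) = 3.5696*u^5 - 5.7456*u^4 - 3.0424*u^3 - 10.878*u^2 - 6.7212*u - 2.709
(5) = m^3 - 3*m^2 - 36*m - 32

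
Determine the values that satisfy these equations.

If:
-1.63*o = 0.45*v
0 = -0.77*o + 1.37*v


Then:
o = 0.00
v = 0.00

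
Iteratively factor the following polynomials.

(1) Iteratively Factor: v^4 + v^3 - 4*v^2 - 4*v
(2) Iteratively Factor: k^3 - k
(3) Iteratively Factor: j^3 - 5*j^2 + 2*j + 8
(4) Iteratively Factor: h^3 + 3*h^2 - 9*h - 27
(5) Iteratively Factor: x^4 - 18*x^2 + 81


(1) = (v + 1)*(v^3 - 4*v) = v*(v + 1)*(v^2 - 4) = v*(v + 1)*(v + 2)*(v - 2)
(2) = (k - 1)*(k^2 + k) = (k - 1)*(k + 1)*(k)
(3) = (j - 4)*(j^2 - j - 2) = (j - 4)*(j - 2)*(j + 1)
(4) = (h - 3)*(h^2 + 6*h + 9) = (h - 3)*(h + 3)*(h + 3)
(5) = (x - 3)*(x^3 + 3*x^2 - 9*x - 27) = (x - 3)*(x + 3)*(x^2 - 9) = (x - 3)*(x + 3)^2*(x - 3)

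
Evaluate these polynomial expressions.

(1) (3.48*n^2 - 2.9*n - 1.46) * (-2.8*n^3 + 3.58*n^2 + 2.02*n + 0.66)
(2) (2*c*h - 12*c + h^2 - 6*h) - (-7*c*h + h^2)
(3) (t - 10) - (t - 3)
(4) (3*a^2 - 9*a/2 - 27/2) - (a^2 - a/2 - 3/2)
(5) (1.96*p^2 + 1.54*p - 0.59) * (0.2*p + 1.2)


(1) = -9.744*n^5 + 20.5784*n^4 + 0.7356*n^3 - 8.788*n^2 - 4.8632*n - 0.9636
(2) = 9*c*h - 12*c - 6*h
(3) = -7
(4) = 2*a^2 - 4*a - 12
(5) = 0.392*p^3 + 2.66*p^2 + 1.73*p - 0.708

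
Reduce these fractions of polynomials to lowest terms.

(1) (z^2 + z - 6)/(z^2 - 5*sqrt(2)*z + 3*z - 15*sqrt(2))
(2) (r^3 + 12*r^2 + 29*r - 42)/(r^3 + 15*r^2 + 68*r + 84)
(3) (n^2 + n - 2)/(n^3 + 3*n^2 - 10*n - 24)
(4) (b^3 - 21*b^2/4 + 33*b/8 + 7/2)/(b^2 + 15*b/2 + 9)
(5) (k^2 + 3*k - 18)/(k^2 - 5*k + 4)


(1) = (z - 2)/(z - 5*sqrt(2))
(2) = (r - 1)/(r + 2)
(3) = (n - 1)/(n^2 + n - 12)
(4) = (8*b^3 - 42*b^2 + 33*b + 28)/(8*b^2 + 60*b + 72)
(5) = (k^2 + 3*k - 18)/(k^2 - 5*k + 4)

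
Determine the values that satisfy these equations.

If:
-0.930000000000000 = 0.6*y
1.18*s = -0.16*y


Then:
s = 0.21
y = -1.55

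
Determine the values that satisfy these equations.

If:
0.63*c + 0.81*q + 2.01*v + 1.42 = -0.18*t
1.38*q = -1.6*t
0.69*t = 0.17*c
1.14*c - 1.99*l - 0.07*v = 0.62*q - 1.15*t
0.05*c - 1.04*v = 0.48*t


Then:
c = -4.57
l = -3.68
q = 1.30
t = -1.12
v = 0.30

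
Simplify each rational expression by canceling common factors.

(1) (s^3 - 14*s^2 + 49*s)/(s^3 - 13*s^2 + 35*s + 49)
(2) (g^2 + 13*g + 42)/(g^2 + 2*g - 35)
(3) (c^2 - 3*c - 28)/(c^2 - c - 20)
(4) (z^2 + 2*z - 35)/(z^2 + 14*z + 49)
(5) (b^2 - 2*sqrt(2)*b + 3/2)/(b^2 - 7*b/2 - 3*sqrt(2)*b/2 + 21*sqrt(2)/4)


(1) = s/(s + 1)
(2) = (g + 6)/(g - 5)
(3) = (c - 7)/(c - 5)
(4) = (z - 5)/(z + 7)
(5) = (8*b - 4*sqrt(2))/(8*b - 28)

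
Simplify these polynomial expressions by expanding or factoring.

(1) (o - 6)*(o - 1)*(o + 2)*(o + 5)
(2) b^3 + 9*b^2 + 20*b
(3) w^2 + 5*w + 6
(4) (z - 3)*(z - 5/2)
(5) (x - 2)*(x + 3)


(1) = o^4 - 33*o^2 - 28*o + 60
(2) = b*(b + 4)*(b + 5)
(3) = (w + 2)*(w + 3)
(4) = z^2 - 11*z/2 + 15/2
(5) = x^2 + x - 6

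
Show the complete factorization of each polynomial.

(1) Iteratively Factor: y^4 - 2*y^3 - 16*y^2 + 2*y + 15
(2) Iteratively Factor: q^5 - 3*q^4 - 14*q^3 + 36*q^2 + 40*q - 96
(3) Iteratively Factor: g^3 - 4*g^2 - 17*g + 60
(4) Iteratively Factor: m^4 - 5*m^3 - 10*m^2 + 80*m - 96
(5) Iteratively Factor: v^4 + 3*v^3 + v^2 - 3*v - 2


(1) = (y + 3)*(y^3 - 5*y^2 - y + 5) = (y + 1)*(y + 3)*(y^2 - 6*y + 5) = (y - 1)*(y + 1)*(y + 3)*(y - 5)
(2) = (q - 2)*(q^4 - q^3 - 16*q^2 + 4*q + 48) = (q - 2)^2*(q^3 + q^2 - 14*q - 24) = (q - 2)^2*(q + 2)*(q^2 - q - 12) = (q - 4)*(q - 2)^2*(q + 2)*(q + 3)
(3) = (g - 5)*(g^2 + g - 12) = (g - 5)*(g - 3)*(g + 4)
(4) = (m - 4)*(m^3 - m^2 - 14*m + 24) = (m - 4)*(m - 3)*(m^2 + 2*m - 8) = (m - 4)*(m - 3)*(m - 2)*(m + 4)
(5) = (v - 1)*(v^3 + 4*v^2 + 5*v + 2) = (v - 1)*(v + 1)*(v^2 + 3*v + 2) = (v - 1)*(v + 1)*(v + 2)*(v + 1)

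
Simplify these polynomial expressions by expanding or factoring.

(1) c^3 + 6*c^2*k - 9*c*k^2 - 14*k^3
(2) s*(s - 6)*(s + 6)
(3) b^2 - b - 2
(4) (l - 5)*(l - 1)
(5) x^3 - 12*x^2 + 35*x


(1) = (c - 2*k)*(c + k)*(c + 7*k)
(2) = s^3 - 36*s
(3) = (b - 2)*(b + 1)
(4) = l^2 - 6*l + 5
(5) = x*(x - 7)*(x - 5)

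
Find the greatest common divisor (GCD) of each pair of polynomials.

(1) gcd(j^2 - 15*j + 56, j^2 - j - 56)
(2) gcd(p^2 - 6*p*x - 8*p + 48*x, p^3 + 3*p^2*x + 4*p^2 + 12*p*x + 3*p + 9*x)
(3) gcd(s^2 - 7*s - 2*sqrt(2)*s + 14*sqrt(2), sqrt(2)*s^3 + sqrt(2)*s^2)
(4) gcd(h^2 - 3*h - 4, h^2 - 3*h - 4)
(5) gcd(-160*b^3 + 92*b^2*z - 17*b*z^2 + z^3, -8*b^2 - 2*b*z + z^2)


(1) = j - 8
(2) = gcd((p - 8)*(p - 6*x), (p + 1)*(p + 3)*(p + 3*x)) = 1
(3) = gcd((s - 7)*(s - 2*sqrt(2)), s^2*(sqrt(2)*s + sqrt(2))) = 1
(4) = h^2 - 3*h - 4
(5) = gcd((-8*b + z)*(-5*b + z)*(-4*b + z), (-4*b + z)*(2*b + z)) = -4*b + z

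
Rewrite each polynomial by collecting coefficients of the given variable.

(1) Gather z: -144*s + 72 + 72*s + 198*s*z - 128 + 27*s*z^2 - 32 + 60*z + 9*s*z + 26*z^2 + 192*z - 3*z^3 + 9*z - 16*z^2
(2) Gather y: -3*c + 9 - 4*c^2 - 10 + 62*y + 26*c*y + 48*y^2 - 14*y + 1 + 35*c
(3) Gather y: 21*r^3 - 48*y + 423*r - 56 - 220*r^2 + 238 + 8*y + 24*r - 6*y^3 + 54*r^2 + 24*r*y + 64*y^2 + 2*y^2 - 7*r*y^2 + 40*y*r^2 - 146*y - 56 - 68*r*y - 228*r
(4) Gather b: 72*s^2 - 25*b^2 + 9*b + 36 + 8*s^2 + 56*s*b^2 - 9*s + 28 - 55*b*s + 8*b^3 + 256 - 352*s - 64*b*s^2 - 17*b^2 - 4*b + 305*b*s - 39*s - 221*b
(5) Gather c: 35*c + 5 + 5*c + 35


(1) = -72*s - 3*z^3 + z^2*(27*s + 10) + z*(207*s + 261) - 88
(2) = -4*c^2 + 32*c + 48*y^2 + y*(26*c + 48)
(3) = 21*r^3 - 166*r^2 + 219*r - 6*y^3 + y^2*(66 - 7*r) + y*(40*r^2 - 44*r - 186) + 126
(4) = 8*b^3 + b^2*(56*s - 42) + b*(-64*s^2 + 250*s - 216) + 80*s^2 - 400*s + 320
(5) = 40*c + 40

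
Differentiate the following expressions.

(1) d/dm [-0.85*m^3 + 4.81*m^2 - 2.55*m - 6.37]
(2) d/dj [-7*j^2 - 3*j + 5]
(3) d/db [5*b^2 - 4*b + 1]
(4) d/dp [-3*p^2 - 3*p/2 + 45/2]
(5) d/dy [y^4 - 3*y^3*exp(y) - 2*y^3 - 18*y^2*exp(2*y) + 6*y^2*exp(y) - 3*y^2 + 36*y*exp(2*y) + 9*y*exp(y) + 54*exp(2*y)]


(1) = -2.55*m^2 + 9.62*m - 2.55
(2) = -14*j - 3
(3) = 10*b - 4
(4) = -6*p - 3/2
(5) = -3*y^3*exp(y) + 4*y^3 - 36*y^2*exp(2*y) - 3*y^2*exp(y) - 6*y^2 + 36*y*exp(2*y) + 21*y*exp(y) - 6*y + 144*exp(2*y) + 9*exp(y)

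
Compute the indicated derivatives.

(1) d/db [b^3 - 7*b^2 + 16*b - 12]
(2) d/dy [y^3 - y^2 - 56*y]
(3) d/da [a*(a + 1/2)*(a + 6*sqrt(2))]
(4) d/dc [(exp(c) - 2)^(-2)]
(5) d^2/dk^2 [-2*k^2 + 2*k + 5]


(1) = 3*b^2 - 14*b + 16
(2) = 3*y^2 - 2*y - 56
(3) = 3*a^2 + a + 12*sqrt(2)*a + 3*sqrt(2)
(4) = -2*exp(c)/(exp(c) - 2)^3
(5) = -4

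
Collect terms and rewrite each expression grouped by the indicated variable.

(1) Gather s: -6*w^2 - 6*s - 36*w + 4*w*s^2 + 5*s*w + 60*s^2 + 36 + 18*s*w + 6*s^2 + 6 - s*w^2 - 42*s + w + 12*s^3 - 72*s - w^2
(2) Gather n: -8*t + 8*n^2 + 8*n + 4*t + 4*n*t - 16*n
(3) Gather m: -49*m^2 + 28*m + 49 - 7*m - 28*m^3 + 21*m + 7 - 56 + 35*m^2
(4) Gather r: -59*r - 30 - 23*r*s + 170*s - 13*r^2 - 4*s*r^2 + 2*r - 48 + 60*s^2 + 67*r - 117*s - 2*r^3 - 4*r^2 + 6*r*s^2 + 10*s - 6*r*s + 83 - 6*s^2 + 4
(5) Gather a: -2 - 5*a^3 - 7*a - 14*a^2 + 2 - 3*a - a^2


(1) = 12*s^3 + s^2*(4*w + 66) + s*(-w^2 + 23*w - 120) - 7*w^2 - 35*w + 42
(2) = 8*n^2 + n*(4*t - 8) - 4*t
(3) = -28*m^3 - 14*m^2 + 42*m
(4) = -2*r^3 + r^2*(-4*s - 17) + r*(6*s^2 - 29*s + 10) + 54*s^2 + 63*s + 9
(5) = -5*a^3 - 15*a^2 - 10*a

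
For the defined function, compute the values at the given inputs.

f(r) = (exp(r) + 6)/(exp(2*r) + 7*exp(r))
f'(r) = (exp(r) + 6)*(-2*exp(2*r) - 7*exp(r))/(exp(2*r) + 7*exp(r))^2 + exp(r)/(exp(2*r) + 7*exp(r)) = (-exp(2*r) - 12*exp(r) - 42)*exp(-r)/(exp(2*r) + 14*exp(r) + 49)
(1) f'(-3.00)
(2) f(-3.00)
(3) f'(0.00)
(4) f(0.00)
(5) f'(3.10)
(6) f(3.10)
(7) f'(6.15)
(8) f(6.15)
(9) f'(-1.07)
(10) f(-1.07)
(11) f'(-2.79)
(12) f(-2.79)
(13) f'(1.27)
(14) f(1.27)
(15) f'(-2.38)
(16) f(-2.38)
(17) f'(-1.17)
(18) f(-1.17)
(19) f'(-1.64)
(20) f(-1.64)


(1) = -17.22
(2) = 17.24
(3) = -0.86
(4) = 0.88
(5) = -0.04
(6) = 0.04
(7) = -0.00
(8) = 0.00
(9) = -2.50
(10) = 2.52
(11) = -13.96
(12) = 13.98
(13) = -0.25
(14) = 0.25
(15) = -9.26
(16) = 9.28
(17) = -2.76
(18) = 2.78
(19) = -4.42
(20) = 4.44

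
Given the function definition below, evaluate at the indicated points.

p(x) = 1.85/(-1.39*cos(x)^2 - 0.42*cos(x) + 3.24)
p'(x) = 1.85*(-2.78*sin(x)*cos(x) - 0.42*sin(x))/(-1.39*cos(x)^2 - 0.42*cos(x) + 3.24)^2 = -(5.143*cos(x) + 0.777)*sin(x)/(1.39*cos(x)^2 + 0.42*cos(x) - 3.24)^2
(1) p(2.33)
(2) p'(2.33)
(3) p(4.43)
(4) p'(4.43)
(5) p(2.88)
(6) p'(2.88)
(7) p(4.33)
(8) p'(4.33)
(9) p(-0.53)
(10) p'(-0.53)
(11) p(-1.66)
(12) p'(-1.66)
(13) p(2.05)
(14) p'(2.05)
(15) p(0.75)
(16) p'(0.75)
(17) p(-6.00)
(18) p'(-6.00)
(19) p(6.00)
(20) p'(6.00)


(1) = 0.64
(2) = 0.24
(3) = 0.57
(4) = -0.06
(5) = 0.79
(6) = 0.20
(7) = 0.58
(8) = -0.10
(9) = 1.00
(10) = 0.78
(11) = 0.57
(12) = 0.03
(13) = 0.59
(14) = 0.14
(15) = 0.85
(16) = -0.65
(17) = 1.19
(18) = -0.66
(19) = 1.19
(20) = 0.66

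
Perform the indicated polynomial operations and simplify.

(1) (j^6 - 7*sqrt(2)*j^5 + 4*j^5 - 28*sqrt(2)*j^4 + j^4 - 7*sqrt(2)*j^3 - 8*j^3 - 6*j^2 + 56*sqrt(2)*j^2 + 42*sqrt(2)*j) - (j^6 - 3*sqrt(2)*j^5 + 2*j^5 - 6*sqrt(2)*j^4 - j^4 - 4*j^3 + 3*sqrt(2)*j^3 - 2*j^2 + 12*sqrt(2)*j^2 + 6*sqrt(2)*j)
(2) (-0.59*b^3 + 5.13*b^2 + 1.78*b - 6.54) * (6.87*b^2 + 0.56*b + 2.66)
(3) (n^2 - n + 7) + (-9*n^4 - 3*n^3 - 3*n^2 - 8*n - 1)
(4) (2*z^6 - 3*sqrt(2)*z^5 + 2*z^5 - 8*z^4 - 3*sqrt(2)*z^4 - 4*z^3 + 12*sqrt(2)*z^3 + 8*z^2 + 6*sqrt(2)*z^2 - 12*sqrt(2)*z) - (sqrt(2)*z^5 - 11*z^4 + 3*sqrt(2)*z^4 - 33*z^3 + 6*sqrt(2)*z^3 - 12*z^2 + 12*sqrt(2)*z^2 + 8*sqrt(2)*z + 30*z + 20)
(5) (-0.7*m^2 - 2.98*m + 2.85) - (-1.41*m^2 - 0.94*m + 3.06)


(1) = -4*sqrt(2)*j^5 + 2*j^5 - 22*sqrt(2)*j^4 + 2*j^4 - 10*sqrt(2)*j^3 - 4*j^3 - 4*j^2 + 44*sqrt(2)*j^2 + 36*sqrt(2)*j
(2) = -4.0533*b^5 + 34.9127*b^4 + 13.532*b^3 - 30.2872*b^2 + 1.0724*b - 17.3964
(3) = -9*n^4 - 3*n^3 - 2*n^2 - 9*n + 6
(4) = 2*z^6 - 4*sqrt(2)*z^5 + 2*z^5 - 6*sqrt(2)*z^4 + 3*z^4 + 6*sqrt(2)*z^3 + 29*z^3 - 6*sqrt(2)*z^2 + 20*z^2 - 30*z - 20*sqrt(2)*z - 20
(5) = 0.71*m^2 - 2.04*m - 0.21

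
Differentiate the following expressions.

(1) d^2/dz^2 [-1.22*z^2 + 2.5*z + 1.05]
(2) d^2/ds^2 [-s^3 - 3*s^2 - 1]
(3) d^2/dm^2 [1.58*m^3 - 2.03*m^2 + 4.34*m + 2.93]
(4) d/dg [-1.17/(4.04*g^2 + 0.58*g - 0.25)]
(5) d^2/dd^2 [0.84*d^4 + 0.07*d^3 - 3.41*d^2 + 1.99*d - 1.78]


(1) = -2.44000000000000
(2) = -6*s - 6
(3) = 9.48*m - 4.06
(4) = (9.4536*g + 0.6786)/(4.04*g^2 + 0.58*g - 0.25)^2
(5) = 10.08*d^2 + 0.42*d - 6.82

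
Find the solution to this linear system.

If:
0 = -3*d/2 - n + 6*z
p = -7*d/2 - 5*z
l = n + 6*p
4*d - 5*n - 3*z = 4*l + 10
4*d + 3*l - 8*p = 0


Then:
d = 640/2023
l = 2640/2023
n = -5220/2023
p = 1310/2023
z = -710/2023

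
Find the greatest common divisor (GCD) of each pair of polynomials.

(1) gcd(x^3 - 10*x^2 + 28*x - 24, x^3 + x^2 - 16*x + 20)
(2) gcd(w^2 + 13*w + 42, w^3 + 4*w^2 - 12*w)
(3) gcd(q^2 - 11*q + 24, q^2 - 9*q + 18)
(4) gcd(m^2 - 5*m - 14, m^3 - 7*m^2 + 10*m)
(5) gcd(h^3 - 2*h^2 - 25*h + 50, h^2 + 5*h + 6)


(1) = gcd((x - 6)*(x - 2)^2, (x - 2)^2*(x + 5)) = x^2 - 4*x + 4
(2) = gcd((w + 6)*(w + 7), w*(w - 2)*(w + 6)) = w + 6
(3) = q - 3
(4) = 1
(5) = 1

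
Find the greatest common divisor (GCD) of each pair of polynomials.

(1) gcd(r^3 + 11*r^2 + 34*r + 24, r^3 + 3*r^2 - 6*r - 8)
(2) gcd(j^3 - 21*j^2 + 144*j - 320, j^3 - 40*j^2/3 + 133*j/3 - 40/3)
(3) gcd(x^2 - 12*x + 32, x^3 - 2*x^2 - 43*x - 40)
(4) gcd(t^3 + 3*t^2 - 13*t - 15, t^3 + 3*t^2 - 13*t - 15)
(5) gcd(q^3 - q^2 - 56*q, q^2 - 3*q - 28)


(1) = r^2 + 5*r + 4
(2) = gcd((j - 8)^2*(j - 5), (j - 8)*(j - 5)*(j - 1/3)) = j^2 - 13*j + 40
(3) = gcd((x - 8)*(x - 4), (x - 8)*(x + 1)*(x + 5)) = x - 8
(4) = t^3 + 3*t^2 - 13*t - 15
(5) = gcd(q*(q - 8)*(q + 7), (q - 7)*(q + 4)) = 1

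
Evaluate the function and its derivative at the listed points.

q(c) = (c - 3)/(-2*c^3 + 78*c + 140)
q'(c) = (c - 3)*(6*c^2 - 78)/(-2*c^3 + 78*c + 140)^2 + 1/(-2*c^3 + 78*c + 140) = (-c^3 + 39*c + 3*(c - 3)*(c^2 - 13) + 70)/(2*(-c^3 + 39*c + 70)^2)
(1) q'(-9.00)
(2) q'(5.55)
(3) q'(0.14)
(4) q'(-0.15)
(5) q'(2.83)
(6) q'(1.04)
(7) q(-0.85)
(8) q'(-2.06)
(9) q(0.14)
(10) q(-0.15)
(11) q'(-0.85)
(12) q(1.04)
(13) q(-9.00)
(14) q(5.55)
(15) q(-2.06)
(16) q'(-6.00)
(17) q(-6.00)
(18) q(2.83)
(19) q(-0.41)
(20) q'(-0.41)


(1) = -0.00
(2) = 0.01
(3) = 0.02
(4) = 0.02
(5) = 0.00
(6) = 0.01
(7) = -0.05
(8) = 25.71
(9) = -0.02
(10) = -0.02
(11) = 0.06
(12) = -0.01
(13) = -0.01
(14) = 0.01
(15) = 1.58
(16) = -0.11
(17) = -0.09
(18) = -0.00
(19) = -0.03
(20) = 0.03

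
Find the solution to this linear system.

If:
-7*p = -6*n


Then:
n = 7*p/6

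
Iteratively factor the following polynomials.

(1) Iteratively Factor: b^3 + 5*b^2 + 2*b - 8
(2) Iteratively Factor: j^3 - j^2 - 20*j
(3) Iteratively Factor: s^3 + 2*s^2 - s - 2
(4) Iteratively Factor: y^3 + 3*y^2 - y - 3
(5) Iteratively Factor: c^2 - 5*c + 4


(1) = (b + 2)*(b^2 + 3*b - 4) = (b - 1)*(b + 2)*(b + 4)
(2) = (j + 4)*(j^2 - 5*j) = (j - 5)*(j + 4)*(j)
(3) = (s + 1)*(s^2 + s - 2) = (s + 1)*(s + 2)*(s - 1)
(4) = (y + 1)*(y^2 + 2*y - 3) = (y + 1)*(y + 3)*(y - 1)
(5) = (c - 4)*(c - 1)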